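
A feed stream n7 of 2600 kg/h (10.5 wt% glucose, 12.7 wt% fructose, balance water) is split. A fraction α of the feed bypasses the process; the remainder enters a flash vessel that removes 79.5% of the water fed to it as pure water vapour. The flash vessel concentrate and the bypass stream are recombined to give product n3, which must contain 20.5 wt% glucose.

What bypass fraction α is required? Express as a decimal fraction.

All 2600×0.105 = 273 kg/h of glucose reaches n3, so n3 = 273/0.205 = 1331.7 kg/h and vapour = 1268.3 kg/h.
The evaporator receives (1−α)·2600 of feed at 0.768 water and removes 0.795 of that water:
0.795×0.768×(1−α)×2600 = 1268.3
(1−α) = 1268.3/1587.5 = 0.7989;  α = 0.2011.

0.201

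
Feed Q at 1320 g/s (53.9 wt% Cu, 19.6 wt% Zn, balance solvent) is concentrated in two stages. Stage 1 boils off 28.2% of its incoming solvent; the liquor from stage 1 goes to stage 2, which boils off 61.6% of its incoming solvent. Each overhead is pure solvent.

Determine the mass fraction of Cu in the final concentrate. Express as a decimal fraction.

0.667

solvent in feed = 1320×0.265 = 349.8 g/s.
After stage 1: solvent left = (1−0.282)×349.8 = 251.16; stream total = 1221.4 g/s.
After stage 2: solvent left = (1−0.616)×251.16 = 96.444; final concentrate = 1066.6 g/s.
Cu fraction = 711.48/1066.6 = 0.667.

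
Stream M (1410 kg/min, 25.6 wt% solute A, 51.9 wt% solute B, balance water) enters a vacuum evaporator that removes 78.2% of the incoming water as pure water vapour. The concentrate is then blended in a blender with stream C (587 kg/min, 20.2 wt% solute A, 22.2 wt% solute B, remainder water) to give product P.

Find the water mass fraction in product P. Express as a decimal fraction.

Vapour removed = 0.782×0.225×1410 = 248.09 kg/min; concentrate = 1161.9 kg/min.
water reaching the mixer = 69.16 (from concentrate) + 587×0.576 = 407.27 kg/min.
Product flow = 1161.9 + 587 = 1748.9 kg/min; water fraction = 0.233.

0.233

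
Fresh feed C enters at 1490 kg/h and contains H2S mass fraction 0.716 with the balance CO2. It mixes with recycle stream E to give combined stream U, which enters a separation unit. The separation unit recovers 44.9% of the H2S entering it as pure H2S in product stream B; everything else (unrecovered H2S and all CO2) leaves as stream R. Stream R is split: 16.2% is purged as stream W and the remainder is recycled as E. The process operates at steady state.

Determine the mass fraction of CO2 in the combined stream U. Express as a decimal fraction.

0.569

CO2 enters only via C and leaves only via the purge: 1490×0.284 = 0.162×(CO2 in R), and the separation unit passes all CO2, so CO2 in U = CO2 in R = 2612.1 kg/h.
H2S in U: m_A = 1490×0.716 + (1−0.162)·(1−0.449)·m_A, so m_A = 1066.8/0.5383 = 1982 kg/h.
U = 1982 + 2612.1 = 4594.1 kg/h.
CO2 fraction in U = 2612.1/4594.1 = 0.569.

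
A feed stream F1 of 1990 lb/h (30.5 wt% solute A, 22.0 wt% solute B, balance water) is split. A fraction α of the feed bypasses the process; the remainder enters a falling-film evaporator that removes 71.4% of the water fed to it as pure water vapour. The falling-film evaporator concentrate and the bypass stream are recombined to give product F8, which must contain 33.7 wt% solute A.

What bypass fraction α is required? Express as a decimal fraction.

All 1990×0.305 = 606.95 lb/h of solute A reaches F8, so F8 = 606.95/0.337 = 1801 lb/h and vapour = 188.96 lb/h.
The evaporator receives (1−α)·1990 of feed at 0.475 water and removes 0.714 of that water:
0.714×0.475×(1−α)×1990 = 188.96
(1−α) = 188.96/674.91 = 0.2800;  α = 0.7200.

0.720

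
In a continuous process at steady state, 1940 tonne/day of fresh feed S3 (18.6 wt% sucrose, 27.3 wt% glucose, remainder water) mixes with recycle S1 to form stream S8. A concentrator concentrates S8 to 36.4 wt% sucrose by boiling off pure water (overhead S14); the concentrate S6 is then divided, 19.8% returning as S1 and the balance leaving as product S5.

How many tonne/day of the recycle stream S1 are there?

244.7 tonne/day

Overall sucrose balance (none leaves overhead): sucrose in fresh feed = sucrose in product, i.e. 1940×0.186 = (1−0.198)·S6·0.364.
S6 = 360.84/(0.364×0.802) = 1236.1 tonne/day.
Recycle S1 = 0.198×1236.1 = 244.74 tonne/day.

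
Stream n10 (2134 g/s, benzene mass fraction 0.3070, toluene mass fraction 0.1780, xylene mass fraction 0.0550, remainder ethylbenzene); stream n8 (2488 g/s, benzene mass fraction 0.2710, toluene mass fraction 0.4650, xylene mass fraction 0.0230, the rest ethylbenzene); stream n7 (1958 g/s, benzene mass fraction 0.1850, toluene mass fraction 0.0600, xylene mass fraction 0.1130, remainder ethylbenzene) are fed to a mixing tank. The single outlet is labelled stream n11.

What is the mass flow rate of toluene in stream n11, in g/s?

1654 g/s

toluene out = toluene in = 2134×0.178 + 2488×0.465 + 1958×0.060 = 1654.3 g/s.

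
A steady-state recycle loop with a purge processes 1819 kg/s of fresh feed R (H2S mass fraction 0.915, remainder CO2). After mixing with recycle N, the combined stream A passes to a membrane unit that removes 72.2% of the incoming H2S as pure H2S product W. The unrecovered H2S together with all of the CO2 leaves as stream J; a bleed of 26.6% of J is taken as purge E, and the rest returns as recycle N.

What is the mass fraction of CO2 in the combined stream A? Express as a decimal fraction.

CO2 enters only via R and leaves only via the purge: 1819×0.085 = 0.266×(CO2 in J), and the membrane unit passes all CO2, so CO2 in A = CO2 in J = 581.26 kg/s.
H2S in A: m_A = 1819×0.915 + (1−0.266)·(1−0.722)·m_A, so m_A = 1664.4/0.7959 = 2091.1 kg/s.
A = 2091.1 + 581.26 = 2672.3 kg/s.
CO2 fraction in A = 581.26/2672.3 = 0.218.

0.218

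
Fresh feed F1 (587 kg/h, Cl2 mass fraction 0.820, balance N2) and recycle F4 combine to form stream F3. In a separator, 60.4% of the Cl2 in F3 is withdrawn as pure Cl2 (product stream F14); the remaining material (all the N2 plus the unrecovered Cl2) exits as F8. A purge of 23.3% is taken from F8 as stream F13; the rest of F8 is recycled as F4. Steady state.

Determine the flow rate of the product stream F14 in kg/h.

Cl2 in F3: m_A = 587×0.820 + (1−0.233)·(1−0.604)·m_A, so m_A = 481.34/0.6963 = 691.31 kg/h.
Product F14 = 0.604×691.31 = 417.55 kg/h.

417.6 kg/h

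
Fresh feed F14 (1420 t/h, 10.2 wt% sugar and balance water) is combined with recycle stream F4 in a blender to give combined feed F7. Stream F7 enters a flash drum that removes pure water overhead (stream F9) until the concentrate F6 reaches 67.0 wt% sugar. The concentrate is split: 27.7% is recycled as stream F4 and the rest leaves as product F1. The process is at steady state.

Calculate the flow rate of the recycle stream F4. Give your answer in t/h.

Overall sugar balance (none leaves overhead): sugar in fresh feed = sugar in product, i.e. 1420×0.102 = (1−0.277)·F6·0.670.
F6 = 144.84/(0.670×0.723) = 299 t/h.
Recycle F4 = 0.277×299 = 82.824 t/h.

82.82 t/h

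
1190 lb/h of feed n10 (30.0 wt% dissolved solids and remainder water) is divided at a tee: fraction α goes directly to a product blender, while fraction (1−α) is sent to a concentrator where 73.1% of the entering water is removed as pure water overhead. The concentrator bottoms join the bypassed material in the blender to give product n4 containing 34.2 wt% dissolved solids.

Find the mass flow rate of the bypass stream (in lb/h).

904.4 lb/h

All 1190×0.300 = 357 lb/h of dissolved solids reaches n4, so n4 = 357/0.342 = 1043.9 lb/h and vapour = 146.14 lb/h.
The evaporator receives (1−α)·1190 of feed at 0.700 water and removes 0.731 of that water:
0.731×0.700×(1−α)×1190 = 146.14
(1−α) = 146.14/608.92 = 0.2400;  α = 0.7600.
Bypass flow = 0.7600×1190 = 904.4 lb/h.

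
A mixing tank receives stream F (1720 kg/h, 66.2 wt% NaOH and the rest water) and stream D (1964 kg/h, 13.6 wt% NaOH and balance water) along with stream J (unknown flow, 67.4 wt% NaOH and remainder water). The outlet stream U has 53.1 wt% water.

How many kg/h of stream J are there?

Let J be the unknown flow. Total out = 3684 + J.
water balance: 2278.3 + 0.326·J = 0.531·(3684 + J)
(0.326 − 0.531)·J = 0.531×3684 − 2278.3 = -322.05
J = -322.05 / -0.205 = 1571 kg/h

1571 kg/h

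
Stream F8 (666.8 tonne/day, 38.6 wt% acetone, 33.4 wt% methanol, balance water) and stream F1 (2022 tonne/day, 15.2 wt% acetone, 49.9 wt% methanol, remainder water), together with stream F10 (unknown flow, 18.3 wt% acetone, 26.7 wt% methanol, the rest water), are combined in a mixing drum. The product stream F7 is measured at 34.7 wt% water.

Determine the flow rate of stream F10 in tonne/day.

200.2 tonne/day

Let F10 be the unknown flow. Total out = 2688.8 + F10.
water balance: 892.38 + 0.550·F10 = 0.347·(2688.8 + F10)
(0.550 − 0.347)·F10 = 0.347×2688.8 − 892.38 = 40.632
F10 = 40.632 / 0.203 = 200.16 tonne/day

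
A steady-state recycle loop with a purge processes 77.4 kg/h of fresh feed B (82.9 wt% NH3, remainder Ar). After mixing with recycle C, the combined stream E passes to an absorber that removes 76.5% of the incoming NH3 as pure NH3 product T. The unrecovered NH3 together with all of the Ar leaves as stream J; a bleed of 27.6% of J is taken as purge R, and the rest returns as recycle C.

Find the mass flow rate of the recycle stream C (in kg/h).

Ar enters only via B and leaves only via the purge: 77.4×0.171 = 0.276×(Ar in J), and the absorber passes all Ar, so Ar in E = Ar in J = 47.954 kg/h.
NH3 in E: m_A = 77.4×0.829 + (1−0.276)·(1−0.765)·m_A, so m_A = 64.165/0.8299 = 77.32 kg/h.
J = (1−0.765)×77.32 + 47.954 = 66.124 kg/h.
Recycle C = (1−0.276)×66.124 = 47.874 kg/h.

47.87 kg/h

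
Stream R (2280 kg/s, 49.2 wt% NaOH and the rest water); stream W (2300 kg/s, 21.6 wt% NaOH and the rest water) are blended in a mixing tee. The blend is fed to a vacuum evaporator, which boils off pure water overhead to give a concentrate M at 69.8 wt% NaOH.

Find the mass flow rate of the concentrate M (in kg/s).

NaOH entering = 2280×0.492 + 2300×0.216 = 1618.6 kg/s.
All NaOH reports to M, so M = 1618.6/0.698 = 2318.9 kg/s.

2319 kg/s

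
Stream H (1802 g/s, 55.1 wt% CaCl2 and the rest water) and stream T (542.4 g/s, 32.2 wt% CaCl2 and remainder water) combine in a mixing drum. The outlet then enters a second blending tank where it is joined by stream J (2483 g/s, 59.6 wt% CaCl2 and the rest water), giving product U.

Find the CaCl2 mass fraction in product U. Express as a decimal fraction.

Overall, product flow = 4827.4 g/s.
CaCl2 in = 1802×0.551 + 542.4×0.322 + 2483×0.596 = 2647.4 g/s.
CaCl2 fraction in U = 0.548.

0.548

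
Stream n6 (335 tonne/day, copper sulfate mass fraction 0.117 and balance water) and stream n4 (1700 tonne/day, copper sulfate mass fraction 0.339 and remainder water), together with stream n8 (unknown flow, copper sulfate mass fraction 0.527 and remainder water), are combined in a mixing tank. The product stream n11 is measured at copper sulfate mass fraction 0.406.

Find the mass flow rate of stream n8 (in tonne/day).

Let n8 be the unknown flow. Total out = 2035 + n8.
copper sulfate balance: 615.5 + 0.527·n8 = 0.406·(2035 + n8)
(0.527 − 0.406)·n8 = 0.406×2035 − 615.5 = 210.71
n8 = 210.71 / 0.121 = 1741.4 tonne/day

1741 tonne/day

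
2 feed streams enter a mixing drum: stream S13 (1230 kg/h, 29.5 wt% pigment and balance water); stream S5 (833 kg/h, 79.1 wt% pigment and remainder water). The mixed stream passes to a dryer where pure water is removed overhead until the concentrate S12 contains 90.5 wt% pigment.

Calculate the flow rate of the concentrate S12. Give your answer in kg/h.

pigment entering = 1230×0.295 + 833×0.791 = 1021.8 kg/h.
All pigment reports to S12, so S12 = 1021.8/0.905 = 1129 kg/h.

1129 kg/h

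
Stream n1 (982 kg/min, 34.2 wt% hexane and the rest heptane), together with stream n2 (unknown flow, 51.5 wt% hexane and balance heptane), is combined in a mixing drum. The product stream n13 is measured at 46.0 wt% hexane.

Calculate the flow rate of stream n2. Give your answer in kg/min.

2107 kg/min

Let n2 be the unknown flow. Total out = 982 + n2.
hexane balance: 335.84 + 0.515·n2 = 0.460·(982 + n2)
(0.515 − 0.460)·n2 = 0.460×982 − 335.84 = 115.88
n2 = 115.88 / 0.055 = 2106.8 kg/min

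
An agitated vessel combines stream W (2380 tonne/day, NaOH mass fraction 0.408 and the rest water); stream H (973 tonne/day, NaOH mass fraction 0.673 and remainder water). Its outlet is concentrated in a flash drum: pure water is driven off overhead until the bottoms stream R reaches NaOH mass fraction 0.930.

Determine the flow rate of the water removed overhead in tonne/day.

NaOH entering = 2380×0.408 + 973×0.673 = 1625.9 tonne/day.
All NaOH reports to R, so R = 1625.9/0.930 = 1748.2 tonne/day.
Total feed = 3353 tonne/day; overhead = 3353 − 1748.2 = 1604.8 tonne/day.

1605 tonne/day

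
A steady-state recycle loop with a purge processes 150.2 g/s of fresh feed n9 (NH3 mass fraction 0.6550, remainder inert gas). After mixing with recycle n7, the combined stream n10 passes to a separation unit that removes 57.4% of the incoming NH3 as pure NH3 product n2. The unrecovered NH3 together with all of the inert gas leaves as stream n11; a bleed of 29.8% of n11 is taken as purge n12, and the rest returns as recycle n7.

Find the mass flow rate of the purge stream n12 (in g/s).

inert gas enters only via n9 and leaves only via the purge: 150.2×0.345 = 0.298×(inert gas in n11), and the separation unit passes all inert gas, so inert gas in n10 = inert gas in n11 = 173.89 g/s.
NH3 in n10: m_A = 150.2×0.655 + (1−0.298)·(1−0.574)·m_A, so m_A = 98.381/0.7009 = 140.35 g/s.
n11 = (1−0.574)×140.35 + 173.89 = 233.68 g/s.
Purge n12 = 0.298×233.68 = 69.637 g/s.

69.64 g/s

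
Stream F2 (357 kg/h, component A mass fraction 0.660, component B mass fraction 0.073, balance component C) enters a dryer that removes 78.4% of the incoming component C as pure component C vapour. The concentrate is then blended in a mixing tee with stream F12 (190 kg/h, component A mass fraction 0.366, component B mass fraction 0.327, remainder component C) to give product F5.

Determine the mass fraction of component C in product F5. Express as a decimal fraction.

0.167

Vapour removed = 0.784×0.267×357 = 74.73 kg/h; concentrate = 282.27 kg/h.
component C reaching the mixer = 20.589 (from concentrate) + 190×0.307 = 78.919 kg/h.
Product flow = 282.27 + 190 = 472.27 kg/h; component C fraction = 0.167.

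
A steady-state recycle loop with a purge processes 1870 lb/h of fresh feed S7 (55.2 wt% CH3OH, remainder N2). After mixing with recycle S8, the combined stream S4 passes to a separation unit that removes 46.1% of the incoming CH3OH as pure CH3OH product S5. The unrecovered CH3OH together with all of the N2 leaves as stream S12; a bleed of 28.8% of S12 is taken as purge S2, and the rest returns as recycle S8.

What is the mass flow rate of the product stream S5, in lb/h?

772.2 lb/h

CH3OH in S4: m_A = 1870×0.552 + (1−0.288)·(1−0.461)·m_A, so m_A = 1032.2/0.6162 = 1675.1 lb/h.
Product S5 = 0.461×1675.1 = 772.21 lb/h.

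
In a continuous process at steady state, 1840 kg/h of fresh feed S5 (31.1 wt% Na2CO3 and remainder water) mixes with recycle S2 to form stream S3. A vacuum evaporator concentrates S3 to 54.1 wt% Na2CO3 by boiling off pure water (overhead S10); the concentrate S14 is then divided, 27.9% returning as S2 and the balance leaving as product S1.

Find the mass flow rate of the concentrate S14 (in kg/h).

1467 kg/h

Overall Na2CO3 balance (none leaves overhead): Na2CO3 in fresh feed = Na2CO3 in product, i.e. 1840×0.311 = (1−0.279)·S14·0.541.
S14 = 572.24/(0.541×0.721) = 1467.1 kg/h.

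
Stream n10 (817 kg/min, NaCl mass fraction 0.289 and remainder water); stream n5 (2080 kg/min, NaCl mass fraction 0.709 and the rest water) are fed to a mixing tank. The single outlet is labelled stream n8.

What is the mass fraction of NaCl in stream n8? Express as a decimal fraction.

0.591

Total flow out = 817 + 2080 = 2897 kg/min.
NaCl in = 817×0.289 + 2080×0.709 = 1710.8 kg/min.
NaCl mass fraction in n8 = 1710.8/2897 = 0.591.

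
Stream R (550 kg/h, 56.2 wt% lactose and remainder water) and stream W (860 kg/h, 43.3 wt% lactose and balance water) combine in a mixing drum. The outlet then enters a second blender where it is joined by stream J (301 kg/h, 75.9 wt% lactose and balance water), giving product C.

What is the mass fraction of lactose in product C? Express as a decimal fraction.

0.532

Overall, product flow = 1711 kg/h.
lactose in = 550×0.562 + 860×0.433 + 301×0.759 = 909.94 kg/h.
lactose fraction in C = 0.532.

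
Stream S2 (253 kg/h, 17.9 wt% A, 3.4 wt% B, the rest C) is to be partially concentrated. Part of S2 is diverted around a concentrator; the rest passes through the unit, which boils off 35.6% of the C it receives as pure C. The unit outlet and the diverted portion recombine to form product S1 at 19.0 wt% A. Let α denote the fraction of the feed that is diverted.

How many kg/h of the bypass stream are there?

All 253×0.179 = 45.287 kg/h of A reaches S1, so S1 = 45.287/0.190 = 238.35 kg/h and vapour = 14.647 kg/h.
The evaporator receives (1−α)·253 of feed at 0.787 C and removes 0.356 of that C:
0.356×0.787×(1−α)×253 = 14.647
(1−α) = 14.647/70.884 = 0.2066;  α = 0.7934.
Bypass flow = 0.7934×253 = 200.72 kg/h.

200.7 kg/h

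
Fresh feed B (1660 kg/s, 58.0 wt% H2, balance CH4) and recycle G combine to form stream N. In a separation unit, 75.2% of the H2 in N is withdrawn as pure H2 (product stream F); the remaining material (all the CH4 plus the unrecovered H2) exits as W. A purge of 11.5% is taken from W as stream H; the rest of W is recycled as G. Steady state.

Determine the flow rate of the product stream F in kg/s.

H2 in N: m_A = 1660×0.580 + (1−0.115)·(1−0.752)·m_A, so m_A = 962.8/0.7805 = 1233.5 kg/s.
Product F = 0.752×1233.5 = 927.62 kg/s.

927.6 kg/s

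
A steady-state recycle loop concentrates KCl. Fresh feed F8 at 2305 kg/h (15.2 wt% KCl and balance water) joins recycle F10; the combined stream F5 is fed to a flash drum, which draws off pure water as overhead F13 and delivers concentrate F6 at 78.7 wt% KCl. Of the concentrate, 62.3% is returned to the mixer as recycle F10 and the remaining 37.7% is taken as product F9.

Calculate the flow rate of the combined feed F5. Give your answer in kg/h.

Overall KCl balance (none leaves overhead): KCl in fresh feed = KCl in product, i.e. 2305×0.152 = (1−0.623)·F6·0.787.
F6 = 350.36/(0.787×0.377) = 1180.9 kg/h.
Recycle F10 = 0.623×1180.9 = 735.68 kg/h.
Combined feed F5 = 2305 + 735.68 = 3040.7 kg/h.

3041 kg/h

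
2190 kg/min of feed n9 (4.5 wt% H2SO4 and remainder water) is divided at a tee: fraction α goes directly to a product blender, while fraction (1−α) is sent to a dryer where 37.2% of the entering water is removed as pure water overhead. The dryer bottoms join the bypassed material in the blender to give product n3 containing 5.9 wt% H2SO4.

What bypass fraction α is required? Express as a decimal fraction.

0.332

All 2190×0.045 = 98.55 kg/min of H2SO4 reaches n3, so n3 = 98.55/0.059 = 1670.3 kg/min and vapour = 519.66 kg/min.
The evaporator receives (1−α)·2190 of feed at 0.955 water and removes 0.372 of that water:
0.372×0.955×(1−α)×2190 = 519.66
(1−α) = 519.66/778.02 = 0.6679;  α = 0.3321.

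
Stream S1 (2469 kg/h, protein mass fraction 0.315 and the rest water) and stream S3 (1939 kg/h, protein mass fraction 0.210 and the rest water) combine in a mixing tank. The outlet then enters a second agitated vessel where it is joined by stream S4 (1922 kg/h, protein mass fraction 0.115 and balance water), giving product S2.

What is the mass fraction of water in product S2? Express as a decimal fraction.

Overall, product flow = 6330 kg/h.
water in = 2469×0.685 + 1939×0.790 + 1922×0.885 = 4924 kg/h.
water fraction in S2 = 0.778.

0.778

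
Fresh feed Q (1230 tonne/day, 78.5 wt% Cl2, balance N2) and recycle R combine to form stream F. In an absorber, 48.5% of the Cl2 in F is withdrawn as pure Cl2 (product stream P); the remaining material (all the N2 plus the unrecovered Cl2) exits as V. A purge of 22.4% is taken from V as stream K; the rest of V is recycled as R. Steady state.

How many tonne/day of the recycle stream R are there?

N2 enters only via Q and leaves only via the purge: 1230×0.215 = 0.224×(N2 in V), and the absorber passes all N2, so N2 in F = N2 in V = 1180.6 tonne/day.
Cl2 in F: m_A = 1230×0.785 + (1−0.224)·(1−0.485)·m_A, so m_A = 965.55/0.6004 = 1608.3 tonne/day.
V = (1−0.485)×1608.3 + 1180.6 = 2008.8 tonne/day.
Recycle R = (1−0.224)×2008.8 = 1558.9 tonne/day.

1559 tonne/day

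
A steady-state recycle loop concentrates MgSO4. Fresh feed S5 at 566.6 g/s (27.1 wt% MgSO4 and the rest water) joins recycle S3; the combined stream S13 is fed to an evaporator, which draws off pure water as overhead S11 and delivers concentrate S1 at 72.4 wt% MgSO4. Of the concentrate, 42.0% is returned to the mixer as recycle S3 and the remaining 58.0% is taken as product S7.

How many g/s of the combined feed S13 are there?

720.2 g/s

Overall MgSO4 balance (none leaves overhead): MgSO4 in fresh feed = MgSO4 in product, i.e. 566.6×0.271 = (1−0.420)·S1·0.724.
S1 = 153.55/(0.724×0.580) = 365.66 g/s.
Recycle S3 = 0.420×365.66 = 153.58 g/s.
Combined feed S13 = 566.6 + 153.58 = 720.18 g/s.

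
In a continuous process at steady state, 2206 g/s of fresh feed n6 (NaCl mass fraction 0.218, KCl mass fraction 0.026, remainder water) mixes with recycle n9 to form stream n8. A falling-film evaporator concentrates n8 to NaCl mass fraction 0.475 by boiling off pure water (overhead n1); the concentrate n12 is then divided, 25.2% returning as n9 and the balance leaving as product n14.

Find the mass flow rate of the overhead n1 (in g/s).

Overall NaCl balance (none leaves overhead): NaCl in fresh feed = NaCl in product, i.e. 2206×0.218 = (1−0.252)·n12·0.475.
n12 = 480.91/(0.475×0.748) = 1353.5 g/s.
Recycle n9 = 0.252×1353.5 = 341.09 g/s.
Combined feed n8 = 2206 + 341.09 = 2547.1 g/s.
Overhead n1 = n8 − n12 = 2547.1 − 1353.5 = 1193.6 g/s.

1194 g/s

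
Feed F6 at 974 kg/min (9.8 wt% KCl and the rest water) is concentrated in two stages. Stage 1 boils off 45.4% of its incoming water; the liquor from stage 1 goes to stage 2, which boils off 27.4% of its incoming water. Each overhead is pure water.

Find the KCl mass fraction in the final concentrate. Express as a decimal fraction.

0.215

water in feed = 974×0.902 = 878.55 kg/min.
After stage 1: water left = (1−0.454)×878.55 = 479.69; stream total = 575.14 kg/min.
After stage 2: water left = (1−0.274)×479.69 = 348.25; final concentrate = 443.7 kg/min.
KCl fraction = 95.452/443.7 = 0.215.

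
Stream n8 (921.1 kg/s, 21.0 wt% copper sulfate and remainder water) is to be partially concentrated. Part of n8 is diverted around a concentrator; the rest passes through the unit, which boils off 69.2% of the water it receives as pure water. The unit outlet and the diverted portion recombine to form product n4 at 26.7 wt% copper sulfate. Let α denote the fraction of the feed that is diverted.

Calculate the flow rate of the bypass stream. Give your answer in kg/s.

All 921.1×0.210 = 193.43 kg/s of copper sulfate reaches n4, so n4 = 193.43/0.267 = 724.46 kg/s and vapour = 196.64 kg/s.
The evaporator receives (1−α)·921.1 of feed at 0.790 water and removes 0.692 of that water:
0.692×0.790×(1−α)×921.1 = 196.64
(1−α) = 196.64/503.55 = 0.3905;  α = 0.6095.
Bypass flow = 0.6095×921.1 = 561.4 kg/s.

561.4 kg/s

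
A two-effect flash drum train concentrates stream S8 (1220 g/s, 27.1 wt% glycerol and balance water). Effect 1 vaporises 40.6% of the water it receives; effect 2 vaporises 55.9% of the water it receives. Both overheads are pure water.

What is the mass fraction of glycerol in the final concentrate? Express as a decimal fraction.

0.587

water in feed = 1220×0.729 = 889.38 g/s.
After stage 1: water left = (1−0.406)×889.38 = 528.29; stream total = 858.91 g/s.
After stage 2: water left = (1−0.559)×528.29 = 232.98; final concentrate = 563.6 g/s.
glycerol fraction = 330.62/563.6 = 0.587.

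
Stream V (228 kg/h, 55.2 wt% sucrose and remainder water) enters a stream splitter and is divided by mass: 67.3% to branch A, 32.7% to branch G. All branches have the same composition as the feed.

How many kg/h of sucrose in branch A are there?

Branch A total = 0.673×228 = 153.44 kg/h.
sucrose in A = 0.552×153.44 = 84.701 kg/h.

84.7 kg/h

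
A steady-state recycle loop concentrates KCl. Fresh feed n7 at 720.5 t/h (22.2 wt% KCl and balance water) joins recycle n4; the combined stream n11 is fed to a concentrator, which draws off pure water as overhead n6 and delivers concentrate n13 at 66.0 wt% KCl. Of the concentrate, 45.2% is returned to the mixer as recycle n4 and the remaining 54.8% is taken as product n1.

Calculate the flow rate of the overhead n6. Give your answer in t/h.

Overall KCl balance (none leaves overhead): KCl in fresh feed = KCl in product, i.e. 720.5×0.222 = (1−0.452)·n13·0.660.
n13 = 159.95/(0.660×0.548) = 442.24 t/h.
Recycle n4 = 0.452×442.24 = 199.89 t/h.
Combined feed n11 = 720.5 + 199.89 = 920.39 t/h.
Overhead n6 = n11 − n13 = 920.39 − 442.24 = 478.15 t/h.

478.2 t/h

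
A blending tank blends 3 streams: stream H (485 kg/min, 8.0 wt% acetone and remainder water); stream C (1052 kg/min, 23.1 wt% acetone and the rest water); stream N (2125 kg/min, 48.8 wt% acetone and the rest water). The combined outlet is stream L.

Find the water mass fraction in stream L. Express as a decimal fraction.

Total flow out = 485 + 1052 + 2125 = 3662 kg/min.
water in = 485×0.920 + 1052×0.769 + 2125×0.512 = 2343.2 kg/min.
water mass fraction in L = 2343.2/3662 = 0.640.

0.640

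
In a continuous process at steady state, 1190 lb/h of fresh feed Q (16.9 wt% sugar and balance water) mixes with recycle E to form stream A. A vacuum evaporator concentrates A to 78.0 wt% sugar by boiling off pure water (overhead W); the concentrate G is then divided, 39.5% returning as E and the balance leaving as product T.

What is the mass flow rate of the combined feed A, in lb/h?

Overall sugar balance (none leaves overhead): sugar in fresh feed = sugar in product, i.e. 1190×0.169 = (1−0.395)·G·0.780.
G = 201.11/(0.780×0.605) = 426.17 lb/h.
Recycle E = 0.395×426.17 = 168.34 lb/h.
Combined feed A = 1190 + 168.34 = 1358.3 lb/h.

1358 lb/h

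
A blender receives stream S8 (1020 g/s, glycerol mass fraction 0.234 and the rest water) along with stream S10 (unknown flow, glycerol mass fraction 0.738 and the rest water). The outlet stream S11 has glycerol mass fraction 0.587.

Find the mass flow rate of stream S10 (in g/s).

2385 g/s

Let S10 be the unknown flow. Total out = 1020 + S10.
glycerol balance: 238.68 + 0.738·S10 = 0.587·(1020 + S10)
(0.738 − 0.587)·S10 = 0.587×1020 − 238.68 = 360.06
S10 = 360.06 / 0.151 = 2384.5 g/s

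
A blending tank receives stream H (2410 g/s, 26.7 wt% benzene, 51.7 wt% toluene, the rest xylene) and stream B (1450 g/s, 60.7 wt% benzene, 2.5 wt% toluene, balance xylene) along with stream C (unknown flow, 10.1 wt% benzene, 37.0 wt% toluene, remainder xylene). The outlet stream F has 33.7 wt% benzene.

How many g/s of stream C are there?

944.1 g/s

Let C be the unknown flow. Total out = 3860 + C.
benzene balance: 1523.6 + 0.101·C = 0.337·(3860 + C)
(0.101 − 0.337)·C = 0.337×3860 − 1523.6 = -222.8
C = -222.8 / -0.236 = 944.07 g/s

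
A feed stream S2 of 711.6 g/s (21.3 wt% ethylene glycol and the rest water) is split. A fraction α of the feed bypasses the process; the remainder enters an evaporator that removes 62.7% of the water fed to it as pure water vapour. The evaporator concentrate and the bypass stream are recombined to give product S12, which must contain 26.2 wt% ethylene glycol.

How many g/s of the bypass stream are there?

441.9 g/s

All 711.6×0.213 = 151.57 g/s of ethylene glycol reaches S12, so S12 = 151.57/0.262 = 578.51 g/s and vapour = 133.09 g/s.
The evaporator receives (1−α)·711.6 of feed at 0.787 water and removes 0.627 of that water:
0.627×0.787×(1−α)×711.6 = 133.09
(1−α) = 133.09/351.14 = 0.3790;  α = 0.6210.
Bypass flow = 0.6210×711.6 = 441.9 g/s.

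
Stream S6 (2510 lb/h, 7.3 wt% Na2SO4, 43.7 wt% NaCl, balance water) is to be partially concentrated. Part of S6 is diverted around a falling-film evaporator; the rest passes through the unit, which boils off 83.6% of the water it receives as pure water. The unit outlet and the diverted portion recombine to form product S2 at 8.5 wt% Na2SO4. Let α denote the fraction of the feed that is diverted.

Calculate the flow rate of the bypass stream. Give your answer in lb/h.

1645 lb/h

All 2510×0.073 = 183.23 lb/h of Na2SO4 reaches S2, so S2 = 183.23/0.085 = 2155.6 lb/h and vapour = 354.35 lb/h.
The evaporator receives (1−α)·2510 of feed at 0.490 water and removes 0.836 of that water:
0.836×0.490×(1−α)×2510 = 354.35
(1−α) = 354.35/1028.2 = 0.3446;  α = 0.6554.
Bypass flow = 0.6554×2510 = 1645 lb/h.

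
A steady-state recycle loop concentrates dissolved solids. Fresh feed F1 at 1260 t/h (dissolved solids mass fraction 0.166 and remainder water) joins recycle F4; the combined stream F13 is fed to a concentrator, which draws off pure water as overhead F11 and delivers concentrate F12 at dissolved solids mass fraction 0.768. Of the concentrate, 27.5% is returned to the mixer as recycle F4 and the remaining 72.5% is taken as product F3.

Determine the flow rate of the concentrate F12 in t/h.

Overall dissolved solids balance (none leaves overhead): dissolved solids in fresh feed = dissolved solids in product, i.e. 1260×0.166 = (1−0.275)·F12·0.768.
F12 = 209.16/(0.768×0.725) = 375.65 t/h.

375.6 t/h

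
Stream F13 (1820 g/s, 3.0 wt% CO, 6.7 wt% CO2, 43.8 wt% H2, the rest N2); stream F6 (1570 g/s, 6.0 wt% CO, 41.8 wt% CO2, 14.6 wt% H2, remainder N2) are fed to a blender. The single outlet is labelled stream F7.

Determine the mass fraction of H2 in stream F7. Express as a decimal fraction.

Total flow out = 1820 + 1570 = 3390 g/s.
H2 in = 1820×0.438 + 1570×0.146 = 1026.4 g/s.
H2 mass fraction in F7 = 1026.4/3390 = 0.3028.

0.3028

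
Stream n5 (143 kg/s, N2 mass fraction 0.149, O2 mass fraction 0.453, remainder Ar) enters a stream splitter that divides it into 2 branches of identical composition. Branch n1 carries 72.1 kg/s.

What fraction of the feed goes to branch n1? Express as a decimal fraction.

0.504

Fraction to n1 = 72.1/143 = 0.5042.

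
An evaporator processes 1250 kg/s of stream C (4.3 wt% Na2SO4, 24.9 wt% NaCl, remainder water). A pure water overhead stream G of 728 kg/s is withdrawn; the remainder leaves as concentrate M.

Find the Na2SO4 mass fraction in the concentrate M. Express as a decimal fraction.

0.103

Na2SO4 is not removed: 1250×0.043 = 53.75 kg/s of Na2SO4 enters M.
Concentrate = 1250 − 728 = 522 kg/s.
Mass fraction = 53.75/522 = 0.103.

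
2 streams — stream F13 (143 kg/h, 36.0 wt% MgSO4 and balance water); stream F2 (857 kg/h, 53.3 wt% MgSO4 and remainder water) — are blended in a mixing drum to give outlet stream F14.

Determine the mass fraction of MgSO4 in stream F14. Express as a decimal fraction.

Total flow out = 143 + 857 = 1000 kg/h.
MgSO4 in = 143×0.360 + 857×0.533 = 508.26 kg/h.
MgSO4 mass fraction in F14 = 508.26/1000 = 0.5083.

0.5083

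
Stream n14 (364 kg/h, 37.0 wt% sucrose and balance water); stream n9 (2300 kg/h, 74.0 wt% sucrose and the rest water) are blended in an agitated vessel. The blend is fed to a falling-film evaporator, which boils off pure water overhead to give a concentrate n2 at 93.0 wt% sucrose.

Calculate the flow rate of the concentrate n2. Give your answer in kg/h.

1975 kg/h

sucrose entering = 364×0.370 + 2300×0.740 = 1836.7 kg/h.
All sucrose reports to n2, so n2 = 1836.7/0.930 = 1974.9 kg/h.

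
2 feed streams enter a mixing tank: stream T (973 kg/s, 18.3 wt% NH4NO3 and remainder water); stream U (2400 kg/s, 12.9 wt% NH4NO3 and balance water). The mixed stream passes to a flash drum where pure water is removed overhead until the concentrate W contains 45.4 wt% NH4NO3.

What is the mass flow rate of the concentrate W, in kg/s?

NH4NO3 entering = 973×0.183 + 2400×0.129 = 487.66 kg/s.
All NH4NO3 reports to W, so W = 487.66/0.454 = 1074.1 kg/s.

1074 kg/s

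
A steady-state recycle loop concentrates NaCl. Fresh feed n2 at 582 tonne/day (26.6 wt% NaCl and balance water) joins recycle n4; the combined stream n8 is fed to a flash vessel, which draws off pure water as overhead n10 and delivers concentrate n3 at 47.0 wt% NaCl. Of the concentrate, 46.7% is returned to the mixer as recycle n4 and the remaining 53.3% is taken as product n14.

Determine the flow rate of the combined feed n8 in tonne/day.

870.6 tonne/day

Overall NaCl balance (none leaves overhead): NaCl in fresh feed = NaCl in product, i.e. 582×0.266 = (1−0.467)·n3·0.470.
n3 = 154.81/(0.470×0.533) = 617.99 tonne/day.
Recycle n4 = 0.467×617.99 = 288.6 tonne/day.
Combined feed n8 = 582 + 288.6 = 870.6 tonne/day.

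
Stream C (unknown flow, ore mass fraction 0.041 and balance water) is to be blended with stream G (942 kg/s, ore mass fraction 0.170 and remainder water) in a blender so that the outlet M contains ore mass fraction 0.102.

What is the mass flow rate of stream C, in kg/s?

Let C be the unknown flow. Total out = 942 + C.
ore balance: 160.14 + 0.041·C = 0.102·(942 + C)
(0.041 − 0.102)·C = 0.102×942 − 160.14 = -64.056
C = -64.056 / -0.061 = 1050.1 kg/s

1050 kg/s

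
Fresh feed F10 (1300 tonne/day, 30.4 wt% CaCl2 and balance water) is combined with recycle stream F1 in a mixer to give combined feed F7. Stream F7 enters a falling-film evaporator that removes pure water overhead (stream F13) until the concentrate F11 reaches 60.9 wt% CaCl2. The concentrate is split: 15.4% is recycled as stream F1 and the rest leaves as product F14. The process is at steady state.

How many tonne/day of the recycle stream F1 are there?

Overall CaCl2 balance (none leaves overhead): CaCl2 in fresh feed = CaCl2 in product, i.e. 1300×0.304 = (1−0.154)·F11·0.609.
F11 = 395.2/(0.609×0.846) = 767.06 tonne/day.
Recycle F1 = 0.154×767.06 = 118.13 tonne/day.

118.1 tonne/day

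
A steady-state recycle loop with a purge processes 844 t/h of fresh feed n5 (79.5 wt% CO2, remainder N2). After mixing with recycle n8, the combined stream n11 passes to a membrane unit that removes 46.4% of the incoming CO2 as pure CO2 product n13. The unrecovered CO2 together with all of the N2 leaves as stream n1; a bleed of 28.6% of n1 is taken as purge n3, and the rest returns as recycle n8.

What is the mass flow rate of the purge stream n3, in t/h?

N2 enters only via n5 and leaves only via the purge: 844×0.205 = 0.286×(N2 in n1), and the membrane unit passes all N2, so N2 in n11 = N2 in n1 = 604.97 t/h.
CO2 in n11: m_A = 844×0.795 + (1−0.286)·(1−0.464)·m_A, so m_A = 670.98/0.6173 = 1087 t/h.
n1 = (1−0.464)×1087 + 604.97 = 1187.6 t/h.
Purge n3 = 0.286×1187.6 = 339.65 t/h.

339.6 t/h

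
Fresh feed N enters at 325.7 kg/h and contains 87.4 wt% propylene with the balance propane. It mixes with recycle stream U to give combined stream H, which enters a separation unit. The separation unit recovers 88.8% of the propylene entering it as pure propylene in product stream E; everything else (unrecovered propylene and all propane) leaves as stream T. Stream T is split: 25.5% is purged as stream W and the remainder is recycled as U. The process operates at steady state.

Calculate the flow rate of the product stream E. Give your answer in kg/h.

275.8 kg/h

propylene in H: m_A = 325.7×0.874 + (1−0.255)·(1−0.888)·m_A, so m_A = 284.66/0.9166 = 310.58 kg/h.
Product E = 0.888×310.58 = 275.79 kg/h.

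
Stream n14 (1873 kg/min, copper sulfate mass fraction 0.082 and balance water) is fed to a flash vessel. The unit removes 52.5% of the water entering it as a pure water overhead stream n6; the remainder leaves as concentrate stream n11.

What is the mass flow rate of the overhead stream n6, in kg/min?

902.7 kg/min

water entering = 1873×0.918 = 1719.4 kg/min; overhead removed = 0.525×1719.4 = 902.69 kg/min.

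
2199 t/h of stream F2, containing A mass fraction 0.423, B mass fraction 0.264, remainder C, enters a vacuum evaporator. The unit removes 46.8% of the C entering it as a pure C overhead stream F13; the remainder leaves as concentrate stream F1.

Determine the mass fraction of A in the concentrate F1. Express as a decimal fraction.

0.496

A is not removed: 2199×0.423 = 930.18 t/h of A enters F1.
C entering = 2199×0.313 = 688.29 t/h; overhead removed = 0.468×688.29 = 322.12 t/h.
Concentrate = 2199 − 322.12 = 1876.9 t/h.
Mass fraction = 930.18/1876.9 = 0.496.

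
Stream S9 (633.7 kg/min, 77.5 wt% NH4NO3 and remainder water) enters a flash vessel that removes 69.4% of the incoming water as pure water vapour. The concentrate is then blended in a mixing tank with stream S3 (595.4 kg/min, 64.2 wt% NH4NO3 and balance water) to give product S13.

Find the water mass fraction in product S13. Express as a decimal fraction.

0.2272

Vapour removed = 0.694×0.225×633.7 = 98.952 kg/min; concentrate = 534.75 kg/min.
water reaching the mixer = 43.63 (from concentrate) + 595.4×0.358 = 256.78 kg/min.
Product flow = 534.75 + 595.4 = 1130.1 kg/min; water fraction = 0.2272.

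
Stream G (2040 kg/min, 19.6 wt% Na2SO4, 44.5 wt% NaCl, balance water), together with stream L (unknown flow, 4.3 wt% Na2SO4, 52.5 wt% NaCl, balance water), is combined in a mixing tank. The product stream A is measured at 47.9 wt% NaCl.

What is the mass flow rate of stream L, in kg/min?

Let L be the unknown flow. Total out = 2040 + L.
NaCl balance: 907.8 + 0.525·L = 0.479·(2040 + L)
(0.525 − 0.479)·L = 0.479×2040 − 907.8 = 69.36
L = 69.36 / 0.046 = 1507.8 kg/min

1508 kg/min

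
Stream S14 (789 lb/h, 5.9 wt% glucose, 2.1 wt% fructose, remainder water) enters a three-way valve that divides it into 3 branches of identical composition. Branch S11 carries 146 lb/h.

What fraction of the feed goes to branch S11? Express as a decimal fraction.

Fraction to S11 = 146/789 = 0.1850.

0.185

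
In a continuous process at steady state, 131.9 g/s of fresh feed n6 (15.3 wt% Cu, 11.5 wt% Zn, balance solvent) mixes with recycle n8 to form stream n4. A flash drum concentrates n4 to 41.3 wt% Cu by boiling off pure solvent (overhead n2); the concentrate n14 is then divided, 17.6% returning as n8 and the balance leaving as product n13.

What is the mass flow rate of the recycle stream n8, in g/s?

Overall Cu balance (none leaves overhead): Cu in fresh feed = Cu in product, i.e. 131.9×0.153 = (1−0.176)·n14·0.413.
n14 = 20.181/(0.413×0.824) = 59.301 g/s.
Recycle n8 = 0.176×59.301 = 10.437 g/s.

10.44 g/s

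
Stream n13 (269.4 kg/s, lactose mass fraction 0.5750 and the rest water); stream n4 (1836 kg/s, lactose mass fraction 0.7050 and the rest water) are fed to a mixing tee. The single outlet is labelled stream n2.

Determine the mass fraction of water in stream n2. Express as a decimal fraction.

Total flow out = 269.4 + 1836 = 2105.4 kg/s.
water in = 269.4×0.425 + 1836×0.295 = 656.12 kg/s.
water mass fraction in n2 = 656.12/2105.4 = 0.3116.

0.3116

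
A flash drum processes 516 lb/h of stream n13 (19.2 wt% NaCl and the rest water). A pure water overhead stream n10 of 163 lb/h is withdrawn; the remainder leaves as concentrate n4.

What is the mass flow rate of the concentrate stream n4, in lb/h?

353 lb/h

Concentrate = 516 − 163 = 353 lb/h.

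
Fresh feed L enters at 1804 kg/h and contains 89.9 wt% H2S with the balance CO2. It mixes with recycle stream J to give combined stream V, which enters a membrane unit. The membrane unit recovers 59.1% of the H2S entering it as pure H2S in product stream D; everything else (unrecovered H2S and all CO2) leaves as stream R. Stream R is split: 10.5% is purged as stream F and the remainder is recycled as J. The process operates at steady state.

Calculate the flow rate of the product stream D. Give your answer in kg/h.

1512 kg/h

H2S in V: m_A = 1804×0.899 + (1−0.105)·(1−0.591)·m_A, so m_A = 1621.8/0.6339 = 2558.3 kg/h.
Product D = 0.591×2558.3 = 1511.9 kg/h.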